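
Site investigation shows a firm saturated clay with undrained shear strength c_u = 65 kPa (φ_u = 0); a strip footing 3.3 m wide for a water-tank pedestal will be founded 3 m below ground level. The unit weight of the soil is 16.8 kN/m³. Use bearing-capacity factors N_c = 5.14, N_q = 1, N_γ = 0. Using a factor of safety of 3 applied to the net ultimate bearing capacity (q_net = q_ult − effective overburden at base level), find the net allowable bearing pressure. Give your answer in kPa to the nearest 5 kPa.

q_all(net) ≈ 110 kPa

q = γ·D_f = 16.8 × 3 = 50.4 kPa.
c·N_c = 65 × 5.14 = 334.1 kPa
q·N_q = 50.4 × 1 = 50.4 kPa
q_ult = 334.1 + 50.4 = 384.5 kPa.
Net ultimate: q_net = 384.5 − 50.4 = 334.1 kPa.
q_all(net) = 334.1 / 3 = 111.37 kPa.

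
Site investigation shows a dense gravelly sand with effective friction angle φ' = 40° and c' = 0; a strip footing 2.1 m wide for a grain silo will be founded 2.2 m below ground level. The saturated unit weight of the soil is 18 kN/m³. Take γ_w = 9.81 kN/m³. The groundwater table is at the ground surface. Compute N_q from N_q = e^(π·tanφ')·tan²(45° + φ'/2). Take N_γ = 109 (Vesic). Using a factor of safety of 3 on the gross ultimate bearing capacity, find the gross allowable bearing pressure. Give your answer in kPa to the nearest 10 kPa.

N_q = e^(π·tan40°)·tan²(65°) = 64.2.
With the water table at the surface the whole profile is submerged: γ' = 18 − 9.81 = 8.19 kN/m³, so q = γ'·D_f = 18.018 kPa; the same γ' applies in the ½γBN_γ term.
q_ult = q·N_q + 0.5·γ·B·N_γ
     = 18.018 × 64.195 + 0.5 × 8.19 × 2.1 × 109
     = 1156.7 + 937.35 = 2094 kPa.
q_all = 2094 / 3 = 698 kPa.

q_all ≈ 700 kPa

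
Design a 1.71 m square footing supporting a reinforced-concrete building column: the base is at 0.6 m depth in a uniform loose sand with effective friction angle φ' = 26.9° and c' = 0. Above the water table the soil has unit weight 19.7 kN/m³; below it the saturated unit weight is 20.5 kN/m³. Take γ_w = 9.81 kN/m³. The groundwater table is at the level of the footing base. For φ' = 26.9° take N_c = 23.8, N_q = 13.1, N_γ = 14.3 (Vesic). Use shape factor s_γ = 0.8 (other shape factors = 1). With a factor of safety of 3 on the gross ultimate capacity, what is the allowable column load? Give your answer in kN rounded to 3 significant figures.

Effective surcharge at the founding depth q = γ·D_f = 19.7 × 0.6 = 11.82 kPa.
The water table coincides with the base, so in the self-weight term γ → γ' = 10.69 kN/m³.
q_ult = q·N_q + 0.5·γ·B·N_γ·s_γ
     = 11.82 × 13.1 + 0.5 × 10.69 × 1.71 × 14.3 × 0.8
     = 154.84 + 104.56 = 259.4 kPa.
Gross allowable pressure q_all = 259.4 / 3 = 86.468 kPa.
Footing area = 2.9241 m², so allowable column load = 86.468 × 2.9241 = 252.84 kN.

P_all ≈ 253 kN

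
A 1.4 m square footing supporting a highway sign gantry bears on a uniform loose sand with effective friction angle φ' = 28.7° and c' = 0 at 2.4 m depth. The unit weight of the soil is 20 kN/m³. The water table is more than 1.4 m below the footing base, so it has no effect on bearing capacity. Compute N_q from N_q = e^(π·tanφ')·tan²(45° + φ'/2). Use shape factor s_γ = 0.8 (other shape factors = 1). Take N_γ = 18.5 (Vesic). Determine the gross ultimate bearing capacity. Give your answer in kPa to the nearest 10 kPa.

q_ult ≈ 970 kPa

tan28.7° = 0.5475, so N_q = e^(π×0.5475)·tan²(59.35°) = 5.584 × 2.848 = 15.9.
q = γ·D_f = 20 × 2.4 = 48 kPa.
q·N_q = 48 × 15.903 = 763.35 kPa
0.5·γ·B·N_γ·s_γ = 0.5 × 20 × 1.4 × 18.5 × 0.8 = 207.2 kPa
q_ult = 763.35 + 207.2 = 970.55 kPa.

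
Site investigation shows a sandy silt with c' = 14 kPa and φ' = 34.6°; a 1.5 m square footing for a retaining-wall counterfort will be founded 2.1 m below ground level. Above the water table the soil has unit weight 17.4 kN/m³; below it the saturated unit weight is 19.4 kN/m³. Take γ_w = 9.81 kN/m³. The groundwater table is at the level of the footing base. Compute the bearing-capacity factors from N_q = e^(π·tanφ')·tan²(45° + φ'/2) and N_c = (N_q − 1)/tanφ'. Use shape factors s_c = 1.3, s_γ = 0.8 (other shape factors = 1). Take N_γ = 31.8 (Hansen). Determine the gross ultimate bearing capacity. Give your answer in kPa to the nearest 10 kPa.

tan34.6° = 0.6899, so N_q = e^(π×0.6899)·tan²(62.3°) = 8.734 × 3.628 = 31.69.
N_c = (31.69 − 1)/tan34.6° = 44.48.
Effective surcharge at the founding depth q = γ·D_f = 17.4 × 2.1 = 36.54 kPa.
The water table coincides with the base, so in the self-weight term γ → γ' = 9.59 kN/m³.
q_ult = c·N_c·s_c + q·N_q + 0.5·γ·B·N_γ·s_γ
     = 14 × 44.483 × 1.3 + 36.54 × 31.687 + 0.5 × 9.59 × 1.5 × 31.8 × 0.8
     = 809.6 + 1157.8 + 182.98 = 2150.4 kPa.

q_ult ≈ 2150 kPa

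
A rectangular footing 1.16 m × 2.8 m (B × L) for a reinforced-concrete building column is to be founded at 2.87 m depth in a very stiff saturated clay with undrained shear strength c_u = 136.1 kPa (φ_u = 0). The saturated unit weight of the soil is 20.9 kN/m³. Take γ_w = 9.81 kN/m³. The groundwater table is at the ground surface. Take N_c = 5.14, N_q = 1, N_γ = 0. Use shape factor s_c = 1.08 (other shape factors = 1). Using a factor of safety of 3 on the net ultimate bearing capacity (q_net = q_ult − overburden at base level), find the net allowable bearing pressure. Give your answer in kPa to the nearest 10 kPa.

q_all(net) ≈ 250 kPa

Water table at ground surface, so effective unit weight γ' = 20.9 − 9.81 = 11.09 kN/m³ is used throughout; overburden q = 11.09 × 2.87 = 31.828 kPa.
Cohesion term c·N_c·s_c = 136.1 × 5.14 × 1.08 = 755.52 kPa; surcharge term q·N_q = 31.828 × 1 = 31.828 kPa.
q_ult = 755.52 + 31.828 = 787.35 kPa.
q_net = 787.35 − 31.828 = 755.52 kPa.
q_all(net) = 755.52 / 3 = 251.84 kPa.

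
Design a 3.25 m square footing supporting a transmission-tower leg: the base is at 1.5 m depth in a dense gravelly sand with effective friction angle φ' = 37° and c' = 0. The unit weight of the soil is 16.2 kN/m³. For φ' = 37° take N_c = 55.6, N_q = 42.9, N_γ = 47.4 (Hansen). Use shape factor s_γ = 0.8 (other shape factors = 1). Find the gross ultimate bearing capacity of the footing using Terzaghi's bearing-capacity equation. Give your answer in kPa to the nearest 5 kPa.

q_ult ≈ 2040 kPa

Overburden at base level: q = 16.2 × 1.5 = 24.3 kPa.
Surcharge term q·N_q = 24.3 × 42.9 = 1042.5 kPa; self-weight term 0.5·γ·B·N_γ·s_γ = 0.5 × 16.2 × 3.25 × 47.4 × 0.8 = 998.24 kPa.
q_ult = 1042.5 + 998.24 = 2040.7 kPa.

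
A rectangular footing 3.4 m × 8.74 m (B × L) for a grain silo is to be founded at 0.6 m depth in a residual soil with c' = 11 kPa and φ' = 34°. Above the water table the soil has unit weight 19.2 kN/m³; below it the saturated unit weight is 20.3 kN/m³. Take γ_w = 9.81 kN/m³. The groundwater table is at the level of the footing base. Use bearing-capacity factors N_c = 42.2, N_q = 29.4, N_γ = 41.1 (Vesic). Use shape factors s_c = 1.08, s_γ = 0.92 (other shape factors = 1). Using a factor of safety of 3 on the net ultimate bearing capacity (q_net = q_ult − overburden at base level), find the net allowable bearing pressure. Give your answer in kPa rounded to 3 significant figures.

q_all(net) ≈ 501 kPa

Overburden at base level: q = 19.2 × 0.6 = 11.52 kPa.
Below the base the soil is submerged, so the ½γBN_γ term uses γ' = 20.3 − 9.81 = 10.49 kN/m³.
Cohesion term c·N_c·s_c = 11 × 42.2 × 1.08 = 501.34 kPa; surcharge term q·N_q = 11.52 × 29.4 = 338.69 kPa; self-weight term 0.5·γ·B·N_γ·s_γ = 0.5 × 10.49 × 3.4 × 41.1 × 0.92 = 674.3 kPa.
q_ult = 501.34 + 338.69 + 674.3 = 1514.3 kPa.
q_net = 1514.3 − 11.52 = 1502.8 kPa.
q_all(net) = 1502.8 / 3 = 500.94 kPa.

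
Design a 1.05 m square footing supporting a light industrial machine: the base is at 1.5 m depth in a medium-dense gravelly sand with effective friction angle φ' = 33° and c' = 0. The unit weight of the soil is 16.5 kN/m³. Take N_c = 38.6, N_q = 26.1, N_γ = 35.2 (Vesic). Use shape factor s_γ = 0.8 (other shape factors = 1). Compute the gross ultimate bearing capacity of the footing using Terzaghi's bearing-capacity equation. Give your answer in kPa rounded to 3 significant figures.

q_ult ≈ 890 kPa

Effective surcharge at the founding depth q = γ·D_f = 16.5 × 1.5 = 24.75 kPa.
q_ult = q·N_q + 0.5·γ·B·N_γ·s_γ
     = 24.75 × 26.1 + 0.5 × 16.5 × 1.05 × 35.2 × 0.8
     = 645.98 + 243.94 = 889.91 kPa.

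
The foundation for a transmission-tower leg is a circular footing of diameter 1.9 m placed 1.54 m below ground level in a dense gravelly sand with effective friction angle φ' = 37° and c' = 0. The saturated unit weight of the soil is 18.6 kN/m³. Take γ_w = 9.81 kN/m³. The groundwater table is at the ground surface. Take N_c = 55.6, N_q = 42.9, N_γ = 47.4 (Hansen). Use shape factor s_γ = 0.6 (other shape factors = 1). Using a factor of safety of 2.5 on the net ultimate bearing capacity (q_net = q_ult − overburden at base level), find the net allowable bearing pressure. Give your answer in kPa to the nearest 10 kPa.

q_all(net) ≈ 320 kPa

With the water table at the surface the whole profile is submerged: γ' = 18.6 − 9.81 = 8.79 kN/m³, so q = γ'·D_f = 13.537 kPa; the same γ' applies in the ½γBN_γ term.
q_ult = q·N_q + 0.5·γ·B·N_γ·s_γ
     = 13.537 × 42.9 + 0.5 × 8.79 × 1.9 × 47.4 × 0.6
     = 580.72 + 237.49 = 818.21 kPa.
q_net = 818.21 − 13.537 = 804.67 kPa.
q_all(net) = 804.67 / 2.5 = 321.87 kPa.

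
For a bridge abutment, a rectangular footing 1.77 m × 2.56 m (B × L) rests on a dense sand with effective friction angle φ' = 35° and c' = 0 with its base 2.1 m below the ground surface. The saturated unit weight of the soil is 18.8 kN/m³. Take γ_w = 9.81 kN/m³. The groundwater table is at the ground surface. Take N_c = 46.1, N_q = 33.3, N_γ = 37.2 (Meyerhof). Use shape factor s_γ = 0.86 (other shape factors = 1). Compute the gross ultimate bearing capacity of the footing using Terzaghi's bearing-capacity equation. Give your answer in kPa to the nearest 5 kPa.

q_ult ≈ 885 kPa

With the water table at the surface the whole profile is submerged: γ' = 18.8 − 9.81 = 8.99 kN/m³, so q = γ'·D_f = 18.879 kPa; the same γ' applies in the ½γBN_γ term.
q_ult = q·N_q + 0.5·γ·B·N_γ·s_γ
     = 18.879 × 33.3 + 0.5 × 8.99 × 1.77 × 37.2 × 0.86
     = 628.67 + 254.53 = 883.2 kPa.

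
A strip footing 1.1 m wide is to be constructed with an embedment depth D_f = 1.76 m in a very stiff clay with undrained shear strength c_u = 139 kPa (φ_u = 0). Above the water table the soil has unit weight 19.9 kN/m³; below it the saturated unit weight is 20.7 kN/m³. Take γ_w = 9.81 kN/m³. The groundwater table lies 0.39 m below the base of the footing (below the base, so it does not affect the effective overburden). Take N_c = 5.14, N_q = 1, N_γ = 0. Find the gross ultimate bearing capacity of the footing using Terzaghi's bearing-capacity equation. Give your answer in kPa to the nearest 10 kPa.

Overburden at base level: q = 19.9 × 1.76 = 35.024 kPa.
Cohesion term c·N_c = 139 × 5.14 = 714.46 kPa; surcharge term q·N_q = 35.024 × 1 = 35.024 kPa.
q_ult = 714.46 + 35.024 = 749.48 kPa.

q_ult ≈ 750 kPa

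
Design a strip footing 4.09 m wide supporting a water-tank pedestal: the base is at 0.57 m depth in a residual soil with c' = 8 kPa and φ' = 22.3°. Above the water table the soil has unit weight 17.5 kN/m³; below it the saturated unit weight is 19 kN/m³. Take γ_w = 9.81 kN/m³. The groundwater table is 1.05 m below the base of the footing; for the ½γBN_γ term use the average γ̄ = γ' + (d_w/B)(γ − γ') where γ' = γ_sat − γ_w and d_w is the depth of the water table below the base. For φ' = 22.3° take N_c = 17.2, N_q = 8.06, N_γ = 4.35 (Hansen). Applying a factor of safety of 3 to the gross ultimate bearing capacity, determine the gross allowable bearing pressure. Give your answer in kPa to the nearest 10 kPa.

q_all ≈ 110 kPa

Overburden at base level: q = 17.5 × 0.57 = 9.975 kPa.
The water table is 1.05 m below the base (< B = 4.09 m), so the ½γBN_γ term uses γ̄ = γ' + (d_w/B)(γ − γ') = 9.19 + (1.05/4.09)(17.5 − 9.19) = 11.323 kN/m³.
Cohesion term c·N_c = 8 × 17.2 = 137.6 kPa; surcharge term q·N_q = 9.975 × 8.06 = 80.398 kPa; self-weight term 0.5·γ·B·N_γ = 0.5 × 11.323 × 4.09 × 4.35 = 100.73 kPa.
q_ult = 137.6 + 80.398 + 100.73 = 318.73 kPa.
q_all = q_ult / FS = 318.73 / 3 = 106.24 kPa.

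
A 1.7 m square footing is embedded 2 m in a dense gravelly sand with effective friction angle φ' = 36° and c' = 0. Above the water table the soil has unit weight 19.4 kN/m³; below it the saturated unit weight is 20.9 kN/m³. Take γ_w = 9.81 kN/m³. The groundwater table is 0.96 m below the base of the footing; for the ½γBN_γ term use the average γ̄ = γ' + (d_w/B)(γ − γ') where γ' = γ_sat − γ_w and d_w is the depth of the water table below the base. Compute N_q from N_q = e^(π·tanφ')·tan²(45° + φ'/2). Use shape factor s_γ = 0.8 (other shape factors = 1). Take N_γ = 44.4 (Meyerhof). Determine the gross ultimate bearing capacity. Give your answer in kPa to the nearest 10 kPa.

tan36° = 0.7265, so N_q = e^(π×0.7265)·tan²(63°) = 9.801 × 3.852 = 37.75.
q = γ·D_f = 19.4 × 2 = 38.8 kPa.
γ' = 11.09 kN/m³; averaging over the depth B below the base, γ̄ = γ' + (d_w/B)(γ − γ') = 15.783 kN/m³.
q·N_q = 38.8 × 37.752 = 1464.8 kPa
0.5·γ·B·N_γ·s_γ = 0.5 × 15.783 × 1.7 × 44.4 × 0.8 = 476.51 kPa
q_ult = 1464.8 + 476.51 = 1941.3 kPa.

q_ult ≈ 1940 kPa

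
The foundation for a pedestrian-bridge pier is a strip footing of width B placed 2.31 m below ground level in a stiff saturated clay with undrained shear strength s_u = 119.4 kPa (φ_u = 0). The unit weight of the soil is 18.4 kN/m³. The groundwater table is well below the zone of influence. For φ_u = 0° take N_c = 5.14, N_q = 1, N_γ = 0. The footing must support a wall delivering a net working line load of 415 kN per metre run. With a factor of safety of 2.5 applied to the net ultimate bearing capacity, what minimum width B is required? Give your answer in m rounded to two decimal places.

Effective surcharge at the founding depth q = γ·D_f = 18.4 × 2.31 = 42.504 kPa.
q_ult = c·N_c + q·N_q
     = 119.4 × 5.14 + 42.504 × 1
     = 613.72 + 42.504 = 656.22 kPa.
For φ = 0 the ½γBN_γ term vanishes, so q_ult is independent of B. q_net = 656.22 − 42.504 = 613.72 kPa; q_all(net) = 613.72/2.5 = 245.49 kPa.
Required width B = w / q_all(net) = 415 / 245.49 = 1.691 m.

B = 1.69 m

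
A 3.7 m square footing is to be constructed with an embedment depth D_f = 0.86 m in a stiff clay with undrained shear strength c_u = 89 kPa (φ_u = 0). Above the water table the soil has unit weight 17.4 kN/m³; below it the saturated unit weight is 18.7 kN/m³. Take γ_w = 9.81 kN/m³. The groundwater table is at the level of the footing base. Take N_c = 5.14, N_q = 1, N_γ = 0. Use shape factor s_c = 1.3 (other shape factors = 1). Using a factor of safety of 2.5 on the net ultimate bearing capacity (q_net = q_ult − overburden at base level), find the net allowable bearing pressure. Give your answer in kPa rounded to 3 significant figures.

Overburden at base level: q = 17.4 × 0.86 = 14.964 kPa.
Cohesion term c·N_c·s_c = 89 × 5.14 × 1.3 = 594.7 kPa; surcharge term q·N_q = 14.964 × 1 = 14.964 kPa.
q_ult = 594.7 + 14.964 = 609.66 kPa.
q_net = 609.66 − 14.964 = 594.7 kPa.
q_all(net) = 594.7 / 2.5 = 237.88 kPa.

q_all(net) ≈ 238 kPa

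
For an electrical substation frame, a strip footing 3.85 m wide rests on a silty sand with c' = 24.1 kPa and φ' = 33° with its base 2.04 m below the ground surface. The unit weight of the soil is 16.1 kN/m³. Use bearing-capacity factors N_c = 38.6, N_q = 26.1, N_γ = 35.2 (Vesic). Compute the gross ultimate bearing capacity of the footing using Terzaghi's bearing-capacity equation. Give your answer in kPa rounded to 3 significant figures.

Effective surcharge at the founding depth q = γ·D_f = 16.1 × 2.04 = 32.844 kPa.
q_ult = c·N_c + q·N_q + 0.5·γ·B·N_γ
     = 24.1 × 38.6 + 32.844 × 26.1 + 0.5 × 16.1 × 3.85 × 35.2
     = 930.26 + 857.23 + 1090.9 = 2878.4 kPa.

q_ult ≈ 2880 kPa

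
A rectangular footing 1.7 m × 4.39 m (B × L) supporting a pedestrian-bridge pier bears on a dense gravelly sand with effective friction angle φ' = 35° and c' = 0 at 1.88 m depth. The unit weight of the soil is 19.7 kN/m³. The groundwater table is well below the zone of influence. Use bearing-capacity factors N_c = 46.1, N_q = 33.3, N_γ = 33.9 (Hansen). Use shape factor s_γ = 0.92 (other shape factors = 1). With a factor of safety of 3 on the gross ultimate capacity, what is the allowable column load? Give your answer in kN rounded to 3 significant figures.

P_all ≈ 4370 kN

q = γ·D_f = 19.7 × 1.88 = 37.036 kPa.
q·N_q = 37.036 × 33.3 = 1233.3 kPa
0.5·γ·B·N_γ·s_γ = 0.5 × 19.7 × 1.7 × 33.9 × 0.92 = 522.24 kPa
q_ult = 1233.3 + 522.24 = 1755.5 kPa.
Gross allowable pressure q_all = 1755.5 / 3 = 585.18 kPa.
Footing area = 7.463 m², so allowable column load = 585.18 × 7.463 = 4367.2 kN.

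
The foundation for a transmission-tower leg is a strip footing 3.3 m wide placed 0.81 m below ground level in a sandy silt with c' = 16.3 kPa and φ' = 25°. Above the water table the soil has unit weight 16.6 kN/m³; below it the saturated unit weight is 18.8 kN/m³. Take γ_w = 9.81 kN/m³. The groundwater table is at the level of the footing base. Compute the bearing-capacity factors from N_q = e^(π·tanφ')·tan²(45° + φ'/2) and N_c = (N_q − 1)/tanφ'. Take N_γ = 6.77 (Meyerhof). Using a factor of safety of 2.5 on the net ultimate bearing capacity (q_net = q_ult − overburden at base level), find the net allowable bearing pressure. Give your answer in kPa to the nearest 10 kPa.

q_all(net) ≈ 230 kPa

N_q = e^(π·tan25°)·tan²(57.5°) = 10.66; N_c = (N_q − 1)/tanφ' = 20.72.
Overburden at base level: q = 16.6 × 0.81 = 13.446 kPa.
Below the base the soil is submerged, so the ½γBN_γ term uses γ' = 18.8 − 9.81 = 8.99 kN/m³.
Cohesion term c·N_c = 16.3 × 20.721 = 337.74 kPa; surcharge term q·N_q = 13.446 × 10.662 = 143.36 kPa; self-weight term 0.5·γ·B·N_γ = 0.5 × 8.99 × 3.3 × 6.77 = 100.42 kPa.
q_ult = 337.74 + 143.36 + 100.42 = 581.53 kPa.
q_net = 581.53 − 13.446 = 568.08 kPa.
q_all(net) = 568.08 / 2.5 = 227.23 kPa.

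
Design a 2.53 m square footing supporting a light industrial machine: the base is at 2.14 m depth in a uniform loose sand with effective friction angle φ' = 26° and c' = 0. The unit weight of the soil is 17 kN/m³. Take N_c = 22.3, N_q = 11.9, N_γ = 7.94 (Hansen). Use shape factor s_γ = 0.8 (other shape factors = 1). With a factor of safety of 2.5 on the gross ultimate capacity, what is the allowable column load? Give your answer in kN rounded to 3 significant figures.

Effective surcharge at the founding depth q = γ·D_f = 17 × 2.14 = 36.38 kPa.
q_ult = q·N_q + 0.5·γ·B·N_γ·s_γ
     = 36.38 × 11.9 + 0.5 × 17 × 2.53 × 7.94 × 0.8
     = 432.92 + 136.6 = 569.52 kPa.
Gross allowable pressure q_all = 569.52 / 2.5 = 227.81 kPa.
Footing area = 6.4009 m², so allowable column load = 227.81 × 6.4009 = 1458.2 kN.

P_all ≈ 1460 kN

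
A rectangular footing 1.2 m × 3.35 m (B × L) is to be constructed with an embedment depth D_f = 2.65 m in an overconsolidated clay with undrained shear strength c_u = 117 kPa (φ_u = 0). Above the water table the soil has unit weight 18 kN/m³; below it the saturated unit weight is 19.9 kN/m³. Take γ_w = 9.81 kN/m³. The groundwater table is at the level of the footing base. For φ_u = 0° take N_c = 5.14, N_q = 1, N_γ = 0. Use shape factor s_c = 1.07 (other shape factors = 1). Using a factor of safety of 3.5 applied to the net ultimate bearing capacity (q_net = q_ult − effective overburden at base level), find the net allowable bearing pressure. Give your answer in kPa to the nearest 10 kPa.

q_all(net) ≈ 180 kPa

Effective surcharge at the founding depth q = γ·D_f = 18 × 2.65 = 47.7 kPa.
q_ult = c·N_c·s_c + q·N_q
     = 117 × 5.14 × 1.07 + 47.7 × 1
     = 643.48 + 47.7 = 691.18 kPa.
Net ultimate: q_net = 691.18 − 47.7 = 643.48 kPa.
q_all(net) = 643.48 / 3.5 = 183.85 kPa.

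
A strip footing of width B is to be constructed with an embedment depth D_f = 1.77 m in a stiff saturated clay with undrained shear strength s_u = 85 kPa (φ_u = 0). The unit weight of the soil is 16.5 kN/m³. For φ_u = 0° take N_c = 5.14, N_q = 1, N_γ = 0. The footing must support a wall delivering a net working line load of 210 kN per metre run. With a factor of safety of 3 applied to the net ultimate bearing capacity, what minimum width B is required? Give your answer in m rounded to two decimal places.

q = γ·D_f = 16.5 × 1.77 = 29.205 kPa.
c·N_c = 85 × 5.14 = 436.9 kPa
q·N_q = 29.205 × 1 = 29.205 kPa
q_ult = 436.9 + 29.205 = 466.1 kPa.
For φ = 0 the ½γBN_γ term vanishes, so q_ult is independent of B. q_net = 466.1 − 29.205 = 436.9 kPa; q_all(net) = 436.9/3 = 145.63 kPa.
Required width B = w / q_all(net) = 210 / 145.63 = 1.442 m.

B = 1.44 m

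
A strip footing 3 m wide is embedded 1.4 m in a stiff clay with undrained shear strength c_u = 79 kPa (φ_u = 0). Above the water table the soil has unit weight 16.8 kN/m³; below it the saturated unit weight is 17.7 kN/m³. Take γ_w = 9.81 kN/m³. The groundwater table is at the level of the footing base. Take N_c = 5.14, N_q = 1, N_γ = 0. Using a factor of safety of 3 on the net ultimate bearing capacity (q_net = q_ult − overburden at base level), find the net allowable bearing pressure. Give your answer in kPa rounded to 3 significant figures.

q_all(net) ≈ 135 kPa

q = γ·D_f = 16.8 × 1.4 = 23.52 kPa.
c·N_c = 79 × 5.14 = 406.06 kPa
q·N_q = 23.52 × 1 = 23.52 kPa
q_ult = 406.06 + 23.52 = 429.58 kPa.
q_net = 429.58 − 23.52 = 406.06 kPa.
q_all(net) = 406.06 / 3 = 135.35 kPa.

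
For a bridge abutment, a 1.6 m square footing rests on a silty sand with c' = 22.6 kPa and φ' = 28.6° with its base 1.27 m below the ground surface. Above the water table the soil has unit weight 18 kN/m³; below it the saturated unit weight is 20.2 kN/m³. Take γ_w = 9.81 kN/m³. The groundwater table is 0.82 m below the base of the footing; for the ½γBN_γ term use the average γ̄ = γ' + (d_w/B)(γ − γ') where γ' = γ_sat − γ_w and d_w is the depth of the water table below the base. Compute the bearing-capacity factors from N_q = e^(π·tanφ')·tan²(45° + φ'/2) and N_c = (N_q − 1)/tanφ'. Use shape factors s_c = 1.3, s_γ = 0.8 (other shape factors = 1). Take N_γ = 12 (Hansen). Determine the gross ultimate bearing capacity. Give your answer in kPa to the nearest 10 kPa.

q_ult ≈ 1260 kPa

tan28.6° = 0.5452, so N_q = e^(π×0.5452)·tan²(59.3°) = 5.545 × 2.837 = 15.73.
N_c = (15.73 − 1)/tan28.6° = 27.01.
Effective surcharge at the founding depth q = γ·D_f = 18 × 1.27 = 22.86 kPa.
With d_w = 0.82 m < B, γ̄ = 10.39 + (0.82/1.6) × (18 − 10.39) = 14.29 kN/m³.
q_ult = c·N_c·s_c + q·N_q + 0.5·γ·B·N_γ·s_γ
     = 22.6 × 27.013 × 1.3 + 22.86 × 15.728 + 0.5 × 14.29 × 1.6 × 12 × 0.8
     = 793.63 + 359.54 + 109.75 = 1262.9 kPa.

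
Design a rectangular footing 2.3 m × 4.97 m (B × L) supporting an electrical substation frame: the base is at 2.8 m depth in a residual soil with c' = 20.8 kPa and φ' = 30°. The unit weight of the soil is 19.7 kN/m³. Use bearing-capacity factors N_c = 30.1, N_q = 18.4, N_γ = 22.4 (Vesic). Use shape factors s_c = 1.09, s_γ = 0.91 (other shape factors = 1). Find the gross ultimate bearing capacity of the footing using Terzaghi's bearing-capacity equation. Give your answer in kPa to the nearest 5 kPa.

Effective surcharge at the founding depth q = γ·D_f = 19.7 × 2.8 = 55.16 kPa.
q_ult = c·N_c·s_c + q·N_q + 0.5·γ·B·N_γ·s_γ
     = 20.8 × 30.1 × 1.09 + 55.16 × 18.4 + 0.5 × 19.7 × 2.3 × 22.4 × 0.91
     = 682.43 + 1014.9 + 461.8 = 2159.2 kPa.

q_ult ≈ 2160 kPa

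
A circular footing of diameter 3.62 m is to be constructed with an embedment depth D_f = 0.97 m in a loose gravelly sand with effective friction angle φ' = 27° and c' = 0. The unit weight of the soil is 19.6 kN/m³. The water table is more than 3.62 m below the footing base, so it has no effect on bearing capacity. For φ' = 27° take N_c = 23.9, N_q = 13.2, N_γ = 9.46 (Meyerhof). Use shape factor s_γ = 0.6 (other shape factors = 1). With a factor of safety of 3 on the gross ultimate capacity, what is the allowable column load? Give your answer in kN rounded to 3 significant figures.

P_all ≈ 1550 kN

q = γ·D_f = 19.6 × 0.97 = 19.012 kPa.
q·N_q = 19.012 × 13.2 = 250.96 kPa
0.5·γ·B·N_γ·s_γ = 0.5 × 19.6 × 3.62 × 9.46 × 0.6 = 201.36 kPa
q_ult = 250.96 + 201.36 = 452.32 kPa.
Gross allowable pressure q_all = 452.32 / 3 = 150.77 kPa.
Footing area = 10.2922 m², so allowable column load = 150.77 × 10.2922 = 1551.8 kN.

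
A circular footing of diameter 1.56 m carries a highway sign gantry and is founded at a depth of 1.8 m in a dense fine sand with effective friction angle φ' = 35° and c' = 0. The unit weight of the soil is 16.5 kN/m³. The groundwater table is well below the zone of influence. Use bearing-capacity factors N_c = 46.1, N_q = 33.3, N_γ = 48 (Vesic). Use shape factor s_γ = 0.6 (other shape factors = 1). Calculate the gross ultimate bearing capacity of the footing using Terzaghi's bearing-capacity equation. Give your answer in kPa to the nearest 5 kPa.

q_ult ≈ 1360 kPa

Overburden at base level: q = 16.5 × 1.8 = 29.7 kPa.
Surcharge term q·N_q = 29.7 × 33.3 = 989.01 kPa; self-weight term 0.5·γ·B·N_γ·s_γ = 0.5 × 16.5 × 1.56 × 48 × 0.6 = 370.66 kPa.
q_ult = 989.01 + 370.66 = 1359.7 kPa.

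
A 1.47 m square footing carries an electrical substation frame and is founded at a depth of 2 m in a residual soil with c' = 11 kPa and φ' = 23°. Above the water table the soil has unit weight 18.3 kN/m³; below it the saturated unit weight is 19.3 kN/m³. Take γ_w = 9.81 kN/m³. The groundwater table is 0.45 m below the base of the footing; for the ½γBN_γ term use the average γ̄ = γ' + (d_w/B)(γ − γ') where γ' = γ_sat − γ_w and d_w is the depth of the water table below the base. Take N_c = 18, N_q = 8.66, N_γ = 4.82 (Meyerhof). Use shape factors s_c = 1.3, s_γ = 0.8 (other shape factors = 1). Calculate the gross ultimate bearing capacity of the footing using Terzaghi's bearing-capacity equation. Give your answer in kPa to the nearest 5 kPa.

Effective surcharge at the founding depth q = γ·D_f = 18.3 × 2 = 36.6 kPa.
With d_w = 0.45 m < B, γ̄ = 9.49 + (0.45/1.47) × (18.3 − 9.49) = 12.187 kN/m³.
q_ult = c·N_c·s_c + q·N_q + 0.5·γ·B·N_γ·s_γ
     = 11 × 18 × 1.3 + 36.6 × 8.66 + 0.5 × 12.187 × 1.47 × 4.82 × 0.8
     = 257.4 + 316.96 + 34.54 = 608.9 kPa.

q_ult ≈ 610 kPa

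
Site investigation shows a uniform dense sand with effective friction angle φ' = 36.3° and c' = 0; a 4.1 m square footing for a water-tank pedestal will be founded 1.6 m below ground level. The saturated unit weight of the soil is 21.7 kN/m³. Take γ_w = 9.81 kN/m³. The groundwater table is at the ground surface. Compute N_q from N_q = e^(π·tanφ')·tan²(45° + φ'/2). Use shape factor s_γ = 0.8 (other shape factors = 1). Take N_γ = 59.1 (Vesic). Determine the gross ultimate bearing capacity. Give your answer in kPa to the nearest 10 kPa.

q_ult ≈ 1900 kPa

tan36.3° = 0.7346, so N_q = e^(π×0.7346)·tan²(63.15°) = 10.052 × 3.902 = 39.22.
γ' = 21.7 − 9.81 = 11.89 kN/m³ (submerged throughout). q = 11.89 × 1.6 = 19.024 kPa; the same γ' applies in the ½γBN_γ term.
q·N_q = 19.024 × 39.222 = 746.17 kPa
0.5·γ·B·N_γ·s_γ = 0.5 × 11.89 × 4.1 × 59.1 × 0.8 = 1152.4 kPa
q_ult = 746.17 + 1152.4 = 1898.6 kPa.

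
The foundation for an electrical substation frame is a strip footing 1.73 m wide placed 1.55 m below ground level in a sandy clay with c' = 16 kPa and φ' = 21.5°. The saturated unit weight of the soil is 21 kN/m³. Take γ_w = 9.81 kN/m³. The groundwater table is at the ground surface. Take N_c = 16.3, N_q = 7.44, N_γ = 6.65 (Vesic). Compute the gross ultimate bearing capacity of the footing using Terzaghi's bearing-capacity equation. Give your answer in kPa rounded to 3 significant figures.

With the water table at the surface the whole profile is submerged: γ' = 21 − 9.81 = 11.19 kN/m³, so q = γ'·D_f = 17.345 kPa; the same γ' applies in the ½γBN_γ term.
q_ult = c·N_c + q·N_q + 0.5·γ·B·N_γ
     = 16 × 16.3 + 17.345 × 7.44 + 0.5 × 11.19 × 1.73 × 6.65
     = 260.8 + 129.04 + 64.368 = 454.21 kPa.

q_ult ≈ 454 kPa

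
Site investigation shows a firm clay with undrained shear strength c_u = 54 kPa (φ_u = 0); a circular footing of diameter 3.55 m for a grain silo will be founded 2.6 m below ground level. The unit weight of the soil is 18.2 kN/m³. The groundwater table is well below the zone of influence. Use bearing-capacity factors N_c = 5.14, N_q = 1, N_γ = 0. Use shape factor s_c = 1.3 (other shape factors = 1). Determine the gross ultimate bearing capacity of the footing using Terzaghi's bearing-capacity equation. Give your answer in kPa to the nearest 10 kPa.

Overburden at base level: q = 18.2 × 2.6 = 47.32 kPa.
Cohesion term c·N_c·s_c = 54 × 5.14 × 1.3 = 360.83 kPa; surcharge term q·N_q = 47.32 × 1 = 47.32 kPa.
q_ult = 360.83 + 47.32 = 408.15 kPa.

q_ult ≈ 410 kPa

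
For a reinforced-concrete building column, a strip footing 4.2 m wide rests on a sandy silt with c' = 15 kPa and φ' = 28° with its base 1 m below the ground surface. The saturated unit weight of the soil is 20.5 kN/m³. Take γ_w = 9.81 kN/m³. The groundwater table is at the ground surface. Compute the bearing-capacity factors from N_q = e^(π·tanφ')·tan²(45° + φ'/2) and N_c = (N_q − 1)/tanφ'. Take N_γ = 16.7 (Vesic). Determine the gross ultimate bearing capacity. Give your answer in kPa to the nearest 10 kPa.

q_ult ≈ 920 kPa

tan28° = 0.5317, so N_q = e^(π×0.5317)·tan²(59°) = 5.314 × 2.77 = 14.72.
N_c = (14.72 − 1)/tan28° = 25.8.
Water table at ground surface, so effective unit weight γ' = 20.5 − 9.81 = 10.69 kN/m³ is used throughout; overburden q = 10.69 × 1 = 10.69 kPa; the same γ' applies in the ½γBN_γ term.
Cohesion term c·N_c = 15 × 25.803 = 387.05 kPa; surcharge term q·N_q = 10.69 × 14.72 = 157.36 kPa; self-weight term 0.5·γ·B·N_γ = 0.5 × 10.69 × 4.2 × 16.7 = 374.9 kPa.
q_ult = 387.05 + 157.36 + 374.9 = 919.3 kPa.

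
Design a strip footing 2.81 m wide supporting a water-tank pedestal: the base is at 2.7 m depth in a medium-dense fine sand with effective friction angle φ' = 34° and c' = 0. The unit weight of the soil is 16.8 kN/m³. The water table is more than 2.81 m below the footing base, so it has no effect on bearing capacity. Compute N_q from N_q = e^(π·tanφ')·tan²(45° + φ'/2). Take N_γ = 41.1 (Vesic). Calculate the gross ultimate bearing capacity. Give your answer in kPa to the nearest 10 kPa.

tan34° = 0.6745, so N_q = e^(π×0.6745)·tan²(62°) = 8.323 × 3.537 = 29.44.
Overburden at base level: q = 16.8 × 2.7 = 45.36 kPa.
Surcharge term q·N_q = 45.36 × 29.44 = 1335.4 kPa; self-weight term 0.5·γ·B·N_γ = 0.5 × 16.8 × 2.81 × 41.1 = 970.12 kPa.
q_ult = 1335.4 + 970.12 = 2305.5 kPa.

q_ult ≈ 2310 kPa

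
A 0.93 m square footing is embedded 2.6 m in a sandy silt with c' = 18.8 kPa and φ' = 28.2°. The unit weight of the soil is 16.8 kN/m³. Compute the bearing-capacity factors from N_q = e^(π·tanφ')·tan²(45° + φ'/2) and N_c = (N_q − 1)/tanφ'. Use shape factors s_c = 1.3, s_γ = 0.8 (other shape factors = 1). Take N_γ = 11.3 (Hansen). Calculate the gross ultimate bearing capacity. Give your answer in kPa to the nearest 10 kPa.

tan28.2° = 0.5362, so N_q = e^(π×0.5362)·tan²(59.1°) = 5.39 × 2.792 = 15.05.
N_c = (15.05 − 1)/tan28.2° = 26.2.
q = γ·D_f = 16.8 × 2.6 = 43.68 kPa.
c·N_c·s_c = 18.8 × 26.198 × 1.3 = 640.29 kPa
q·N_q = 43.68 × 15.047 = 657.27 kPa
0.5·γ·B·N_γ·s_γ = 0.5 × 16.8 × 0.93 × 11.3 × 0.8 = 70.62 kPa
q_ult = 640.29 + 657.27 + 70.62 = 1368.2 kPa.

q_ult ≈ 1370 kPa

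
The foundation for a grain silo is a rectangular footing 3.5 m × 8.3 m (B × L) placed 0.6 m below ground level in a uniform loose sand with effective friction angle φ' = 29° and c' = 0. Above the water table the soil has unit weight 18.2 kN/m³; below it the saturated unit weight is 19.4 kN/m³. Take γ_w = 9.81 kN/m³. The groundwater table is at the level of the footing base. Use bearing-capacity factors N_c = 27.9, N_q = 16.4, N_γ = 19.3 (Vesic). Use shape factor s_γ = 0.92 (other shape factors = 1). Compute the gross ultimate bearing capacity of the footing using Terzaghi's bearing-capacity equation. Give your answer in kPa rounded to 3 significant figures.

Overburden at base level: q = 18.2 × 0.6 = 10.92 kPa.
Below the base the soil is submerged, so the ½γBN_γ term uses γ' = 19.4 − 9.81 = 9.59 kN/m³.
Surcharge term q·N_q = 10.92 × 16.4 = 179.09 kPa; self-weight term 0.5·γ·B·N_γ·s_γ = 0.5 × 9.59 × 3.5 × 19.3 × 0.92 = 297.99 kPa.
q_ult = 179.09 + 297.99 = 477.08 kPa.

q_ult ≈ 477 kPa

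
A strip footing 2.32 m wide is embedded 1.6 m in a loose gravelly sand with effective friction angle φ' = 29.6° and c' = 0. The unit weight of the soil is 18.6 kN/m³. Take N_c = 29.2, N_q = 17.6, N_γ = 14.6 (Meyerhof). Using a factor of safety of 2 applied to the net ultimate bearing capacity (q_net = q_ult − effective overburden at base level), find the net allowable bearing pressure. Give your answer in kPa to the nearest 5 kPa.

q_all(net) ≈ 405 kPa

Effective surcharge at the founding depth q = γ·D_f = 18.6 × 1.6 = 29.76 kPa.
q_ult = q·N_q + 0.5·γ·B·N_γ
     = 29.76 × 17.6 + 0.5 × 18.6 × 2.32 × 14.6
     = 523.78 + 315.01 = 838.79 kPa.
Net ultimate: q_net = 838.79 − 29.76 = 809.03 kPa.
q_all(net) = 809.03 / 2 = 404.51 kPa.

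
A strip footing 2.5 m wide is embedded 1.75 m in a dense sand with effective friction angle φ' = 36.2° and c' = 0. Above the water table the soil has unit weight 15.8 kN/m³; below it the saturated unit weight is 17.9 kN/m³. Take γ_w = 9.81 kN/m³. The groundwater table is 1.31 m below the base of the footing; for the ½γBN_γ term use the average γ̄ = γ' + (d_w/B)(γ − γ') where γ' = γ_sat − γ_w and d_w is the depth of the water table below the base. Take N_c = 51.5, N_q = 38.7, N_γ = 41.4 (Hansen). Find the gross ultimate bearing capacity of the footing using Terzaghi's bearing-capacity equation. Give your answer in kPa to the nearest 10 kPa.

Overburden at base level: q = 15.8 × 1.75 = 27.65 kPa.
The water table is 1.31 m below the base (< B = 2.5 m), so the ½γBN_γ term uses γ̄ = γ' + (d_w/B)(γ − γ') = 8.09 + (1.31/2.5)(15.8 − 8.09) = 12.13 kN/m³.
Surcharge term q·N_q = 27.65 × 38.7 = 1070.1 kPa; self-weight term 0.5·γ·B·N_γ = 0.5 × 12.13 × 2.5 × 41.4 = 627.73 kPa.
q_ult = 1070.1 + 627.73 = 1697.8 kPa.

q_ult ≈ 1700 kPa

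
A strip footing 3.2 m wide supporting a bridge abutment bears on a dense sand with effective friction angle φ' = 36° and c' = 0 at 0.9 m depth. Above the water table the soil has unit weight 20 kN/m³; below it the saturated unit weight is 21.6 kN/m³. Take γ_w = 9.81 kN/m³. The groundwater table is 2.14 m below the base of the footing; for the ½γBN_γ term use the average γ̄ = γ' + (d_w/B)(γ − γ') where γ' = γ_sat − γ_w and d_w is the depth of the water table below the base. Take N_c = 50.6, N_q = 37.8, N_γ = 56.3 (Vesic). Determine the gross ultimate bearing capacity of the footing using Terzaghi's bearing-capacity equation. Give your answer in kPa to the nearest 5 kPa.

q_ult ≈ 2235 kPa

q = γ·D_f = 20 × 0.9 = 18 kPa.
γ' = 11.79 kN/m³; averaging over the depth B below the base, γ̄ = γ' + (d_w/B)(γ − γ') = 17.28 kN/m³.
q·N_q = 18 × 37.8 = 680.4 kPa
0.5·γ·B·N_γ = 0.5 × 17.28 × 3.2 × 56.3 = 1556.6 kPa
q_ult = 680.4 + 1556.6 = 2237 kPa.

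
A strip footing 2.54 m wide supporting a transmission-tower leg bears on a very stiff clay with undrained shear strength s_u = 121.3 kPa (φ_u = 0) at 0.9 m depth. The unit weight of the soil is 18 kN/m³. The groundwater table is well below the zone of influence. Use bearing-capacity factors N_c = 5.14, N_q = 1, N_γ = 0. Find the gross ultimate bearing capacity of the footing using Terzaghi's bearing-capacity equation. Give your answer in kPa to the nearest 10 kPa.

Effective surcharge at the founding depth q = γ·D_f = 18 × 0.9 = 16.2 kPa.
q_ult = c·N_c + q·N_q
     = 121.3 × 5.14 + 16.2 × 1
     = 623.48 + 16.2 = 639.68 kPa.

q_ult ≈ 640 kPa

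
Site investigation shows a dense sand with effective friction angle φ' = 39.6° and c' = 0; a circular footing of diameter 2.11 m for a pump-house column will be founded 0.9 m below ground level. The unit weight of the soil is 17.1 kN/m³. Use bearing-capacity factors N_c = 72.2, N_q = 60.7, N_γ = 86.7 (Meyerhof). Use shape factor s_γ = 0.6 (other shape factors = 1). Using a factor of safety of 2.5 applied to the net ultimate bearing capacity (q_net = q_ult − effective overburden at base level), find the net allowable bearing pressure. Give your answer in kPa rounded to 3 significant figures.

Effective surcharge at the founding depth q = γ·D_f = 17.1 × 0.9 = 15.39 kPa.
q_ult = q·N_q + 0.5·γ·B·N_γ·s_γ
     = 15.39 × 60.7 + 0.5 × 17.1 × 2.11 × 86.7 × 0.6
     = 934.17 + 938.47 = 1872.6 kPa.
Net ultimate: q_net = 1872.6 − 15.39 = 1857.2 kPa.
q_all(net) = 1857.2 / 2.5 = 742.9 kPa.

q_all(net) ≈ 743 kPa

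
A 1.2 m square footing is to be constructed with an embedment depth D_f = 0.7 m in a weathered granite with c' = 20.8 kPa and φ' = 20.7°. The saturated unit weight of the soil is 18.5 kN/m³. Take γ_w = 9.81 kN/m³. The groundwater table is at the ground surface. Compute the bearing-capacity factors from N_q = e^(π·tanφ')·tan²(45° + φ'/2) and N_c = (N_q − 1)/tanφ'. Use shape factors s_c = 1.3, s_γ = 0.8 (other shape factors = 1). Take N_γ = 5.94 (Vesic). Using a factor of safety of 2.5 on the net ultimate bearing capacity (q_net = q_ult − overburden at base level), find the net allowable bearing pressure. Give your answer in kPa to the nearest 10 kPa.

N_q = e^(π·tan20.7°)·tan²(55.35°) = 6.86; N_c = (N_q − 1)/tanφ' = 15.51.
With the water table at the surface the whole profile is submerged: γ' = 18.5 − 9.81 = 8.69 kN/m³, so q = γ'·D_f = 6.083 kPa; the same γ' applies in the ½γBN_γ term.
q_ult = c·N_c·s_c + q·N_q + 0.5·γ·B·N_γ·s_γ
     = 20.8 × 15.512 × 1.3 + 6.083 × 6.8615 + 0.5 × 8.69 × 1.2 × 5.94 × 0.8
     = 419.45 + 41.739 + 24.777 = 485.96 kPa.
q_net = 485.96 − 6.083 = 479.88 kPa.
q_all(net) = 479.88 / 2.5 = 191.95 kPa.

q_all(net) ≈ 190 kPa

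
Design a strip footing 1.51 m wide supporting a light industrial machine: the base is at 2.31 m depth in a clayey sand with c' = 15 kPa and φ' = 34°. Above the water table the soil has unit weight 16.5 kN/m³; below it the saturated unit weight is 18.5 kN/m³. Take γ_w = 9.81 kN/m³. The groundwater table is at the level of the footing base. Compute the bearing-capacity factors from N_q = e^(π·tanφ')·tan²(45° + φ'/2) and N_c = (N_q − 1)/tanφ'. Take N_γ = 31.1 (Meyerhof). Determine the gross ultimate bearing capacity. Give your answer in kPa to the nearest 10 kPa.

q_ult ≈ 1960 kPa

tan34° = 0.6745, so N_q = e^(π×0.6745)·tan²(62°) = 8.323 × 3.537 = 29.44.
N_c = (29.44 − 1)/tan34° = 42.16.
Overburden at base level: q = 16.5 × 2.31 = 38.115 kPa.
Below the base the soil is submerged, so the ½γBN_γ term uses γ' = 18.5 − 9.81 = 8.69 kN/m³.
Cohesion term c·N_c = 15 × 42.164 = 632.46 kPa; surcharge term q·N_q = 38.115 × 29.44 = 1122.1 kPa; self-weight term 0.5·γ·B·N_γ = 0.5 × 8.69 × 1.51 × 31.1 = 204.05 kPa.
q_ult = 632.46 + 1122.1 + 204.05 = 1958.6 kPa.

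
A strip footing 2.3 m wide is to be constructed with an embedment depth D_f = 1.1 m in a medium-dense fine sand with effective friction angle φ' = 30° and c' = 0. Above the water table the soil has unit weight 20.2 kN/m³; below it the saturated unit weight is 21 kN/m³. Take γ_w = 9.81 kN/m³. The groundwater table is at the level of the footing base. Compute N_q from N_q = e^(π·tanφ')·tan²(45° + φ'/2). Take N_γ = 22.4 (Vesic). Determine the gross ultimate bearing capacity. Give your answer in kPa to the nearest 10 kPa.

q_ult ≈ 700 kPa

tan30° = 0.5774, so N_q = e^(π×0.5774)·tan²(60°) = 6.134 × 3.0 = 18.4.
Overburden at base level: q = 20.2 × 1.1 = 22.22 kPa.
Below the base the soil is submerged, so the ½γBN_γ term uses γ' = 21 − 9.81 = 11.19 kN/m³.
Surcharge term q·N_q = 22.22 × 18.401 = 408.87 kPa; self-weight term 0.5·γ·B·N_γ = 0.5 × 11.19 × 2.3 × 22.4 = 288.25 kPa.
q_ult = 408.87 + 288.25 = 697.13 kPa.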